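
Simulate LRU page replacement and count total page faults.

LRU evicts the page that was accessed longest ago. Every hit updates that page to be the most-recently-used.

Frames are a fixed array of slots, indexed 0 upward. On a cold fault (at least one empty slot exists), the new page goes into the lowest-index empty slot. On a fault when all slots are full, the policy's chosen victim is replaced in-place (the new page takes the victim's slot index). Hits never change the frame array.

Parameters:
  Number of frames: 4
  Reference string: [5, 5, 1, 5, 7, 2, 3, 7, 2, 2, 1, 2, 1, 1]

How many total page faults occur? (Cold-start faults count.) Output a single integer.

Step 0: ref 5 → FAULT, frames=[5,-,-,-]
Step 1: ref 5 → HIT, frames=[5,-,-,-]
Step 2: ref 1 → FAULT, frames=[5,1,-,-]
Step 3: ref 5 → HIT, frames=[5,1,-,-]
Step 4: ref 7 → FAULT, frames=[5,1,7,-]
Step 5: ref 2 → FAULT, frames=[5,1,7,2]
Step 6: ref 3 → FAULT (evict 1), frames=[5,3,7,2]
Step 7: ref 7 → HIT, frames=[5,3,7,2]
Step 8: ref 2 → HIT, frames=[5,3,7,2]
Step 9: ref 2 → HIT, frames=[5,3,7,2]
Step 10: ref 1 → FAULT (evict 5), frames=[1,3,7,2]
Step 11: ref 2 → HIT, frames=[1,3,7,2]
Step 12: ref 1 → HIT, frames=[1,3,7,2]
Step 13: ref 1 → HIT, frames=[1,3,7,2]
Total faults: 6

Answer: 6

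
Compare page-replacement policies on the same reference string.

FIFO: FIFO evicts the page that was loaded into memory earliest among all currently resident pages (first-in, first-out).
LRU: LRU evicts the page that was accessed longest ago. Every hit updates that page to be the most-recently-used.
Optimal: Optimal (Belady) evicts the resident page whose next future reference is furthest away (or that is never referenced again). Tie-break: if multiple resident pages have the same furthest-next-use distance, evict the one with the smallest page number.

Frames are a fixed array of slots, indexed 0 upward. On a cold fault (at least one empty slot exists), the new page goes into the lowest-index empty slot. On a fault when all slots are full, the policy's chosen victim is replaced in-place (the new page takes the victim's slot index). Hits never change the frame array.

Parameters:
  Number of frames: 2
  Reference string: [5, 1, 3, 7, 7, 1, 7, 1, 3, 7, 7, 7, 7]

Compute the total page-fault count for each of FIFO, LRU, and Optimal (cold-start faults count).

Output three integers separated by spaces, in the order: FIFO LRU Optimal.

Answer: 7 7 5

Derivation:
--- FIFO ---
  step 0: ref 5 -> FAULT, frames=[5,-] (faults so far: 1)
  step 1: ref 1 -> FAULT, frames=[5,1] (faults so far: 2)
  step 2: ref 3 -> FAULT, evict 5, frames=[3,1] (faults so far: 3)
  step 3: ref 7 -> FAULT, evict 1, frames=[3,7] (faults so far: 4)
  step 4: ref 7 -> HIT, frames=[3,7] (faults so far: 4)
  step 5: ref 1 -> FAULT, evict 3, frames=[1,7] (faults so far: 5)
  step 6: ref 7 -> HIT, frames=[1,7] (faults so far: 5)
  step 7: ref 1 -> HIT, frames=[1,7] (faults so far: 5)
  step 8: ref 3 -> FAULT, evict 7, frames=[1,3] (faults so far: 6)
  step 9: ref 7 -> FAULT, evict 1, frames=[7,3] (faults so far: 7)
  step 10: ref 7 -> HIT, frames=[7,3] (faults so far: 7)
  step 11: ref 7 -> HIT, frames=[7,3] (faults so far: 7)
  step 12: ref 7 -> HIT, frames=[7,3] (faults so far: 7)
  FIFO total faults: 7
--- LRU ---
  step 0: ref 5 -> FAULT, frames=[5,-] (faults so far: 1)
  step 1: ref 1 -> FAULT, frames=[5,1] (faults so far: 2)
  step 2: ref 3 -> FAULT, evict 5, frames=[3,1] (faults so far: 3)
  step 3: ref 7 -> FAULT, evict 1, frames=[3,7] (faults so far: 4)
  step 4: ref 7 -> HIT, frames=[3,7] (faults so far: 4)
  step 5: ref 1 -> FAULT, evict 3, frames=[1,7] (faults so far: 5)
  step 6: ref 7 -> HIT, frames=[1,7] (faults so far: 5)
  step 7: ref 1 -> HIT, frames=[1,7] (faults so far: 5)
  step 8: ref 3 -> FAULT, evict 7, frames=[1,3] (faults so far: 6)
  step 9: ref 7 -> FAULT, evict 1, frames=[7,3] (faults so far: 7)
  step 10: ref 7 -> HIT, frames=[7,3] (faults so far: 7)
  step 11: ref 7 -> HIT, frames=[7,3] (faults so far: 7)
  step 12: ref 7 -> HIT, frames=[7,3] (faults so far: 7)
  LRU total faults: 7
--- Optimal ---
  step 0: ref 5 -> FAULT, frames=[5,-] (faults so far: 1)
  step 1: ref 1 -> FAULT, frames=[5,1] (faults so far: 2)
  step 2: ref 3 -> FAULT, evict 5, frames=[3,1] (faults so far: 3)
  step 3: ref 7 -> FAULT, evict 3, frames=[7,1] (faults so far: 4)
  step 4: ref 7 -> HIT, frames=[7,1] (faults so far: 4)
  step 5: ref 1 -> HIT, frames=[7,1] (faults so far: 4)
  step 6: ref 7 -> HIT, frames=[7,1] (faults so far: 4)
  step 7: ref 1 -> HIT, frames=[7,1] (faults so far: 4)
  step 8: ref 3 -> FAULT, evict 1, frames=[7,3] (faults so far: 5)
  step 9: ref 7 -> HIT, frames=[7,3] (faults so far: 5)
  step 10: ref 7 -> HIT, frames=[7,3] (faults so far: 5)
  step 11: ref 7 -> HIT, frames=[7,3] (faults so far: 5)
  step 12: ref 7 -> HIT, frames=[7,3] (faults so far: 5)
  Optimal total faults: 5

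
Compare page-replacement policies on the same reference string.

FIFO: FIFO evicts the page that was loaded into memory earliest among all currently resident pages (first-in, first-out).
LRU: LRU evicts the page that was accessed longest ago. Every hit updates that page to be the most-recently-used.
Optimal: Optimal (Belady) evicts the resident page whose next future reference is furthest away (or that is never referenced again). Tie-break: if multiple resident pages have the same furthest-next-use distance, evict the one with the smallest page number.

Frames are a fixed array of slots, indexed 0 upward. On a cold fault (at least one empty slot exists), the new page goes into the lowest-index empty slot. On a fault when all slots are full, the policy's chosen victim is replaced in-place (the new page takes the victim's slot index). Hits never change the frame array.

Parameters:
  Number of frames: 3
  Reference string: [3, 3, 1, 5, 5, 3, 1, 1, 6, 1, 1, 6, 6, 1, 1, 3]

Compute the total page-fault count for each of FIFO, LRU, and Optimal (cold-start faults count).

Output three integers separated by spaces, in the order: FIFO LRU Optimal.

Answer: 5 4 4

Derivation:
--- FIFO ---
  step 0: ref 3 -> FAULT, frames=[3,-,-] (faults so far: 1)
  step 1: ref 3 -> HIT, frames=[3,-,-] (faults so far: 1)
  step 2: ref 1 -> FAULT, frames=[3,1,-] (faults so far: 2)
  step 3: ref 5 -> FAULT, frames=[3,1,5] (faults so far: 3)
  step 4: ref 5 -> HIT, frames=[3,1,5] (faults so far: 3)
  step 5: ref 3 -> HIT, frames=[3,1,5] (faults so far: 3)
  step 6: ref 1 -> HIT, frames=[3,1,5] (faults so far: 3)
  step 7: ref 1 -> HIT, frames=[3,1,5] (faults so far: 3)
  step 8: ref 6 -> FAULT, evict 3, frames=[6,1,5] (faults so far: 4)
  step 9: ref 1 -> HIT, frames=[6,1,5] (faults so far: 4)
  step 10: ref 1 -> HIT, frames=[6,1,5] (faults so far: 4)
  step 11: ref 6 -> HIT, frames=[6,1,5] (faults so far: 4)
  step 12: ref 6 -> HIT, frames=[6,1,5] (faults so far: 4)
  step 13: ref 1 -> HIT, frames=[6,1,5] (faults so far: 4)
  step 14: ref 1 -> HIT, frames=[6,1,5] (faults so far: 4)
  step 15: ref 3 -> FAULT, evict 1, frames=[6,3,5] (faults so far: 5)
  FIFO total faults: 5
--- LRU ---
  step 0: ref 3 -> FAULT, frames=[3,-,-] (faults so far: 1)
  step 1: ref 3 -> HIT, frames=[3,-,-] (faults so far: 1)
  step 2: ref 1 -> FAULT, frames=[3,1,-] (faults so far: 2)
  step 3: ref 5 -> FAULT, frames=[3,1,5] (faults so far: 3)
  step 4: ref 5 -> HIT, frames=[3,1,5] (faults so far: 3)
  step 5: ref 3 -> HIT, frames=[3,1,5] (faults so far: 3)
  step 6: ref 1 -> HIT, frames=[3,1,5] (faults so far: 3)
  step 7: ref 1 -> HIT, frames=[3,1,5] (faults so far: 3)
  step 8: ref 6 -> FAULT, evict 5, frames=[3,1,6] (faults so far: 4)
  step 9: ref 1 -> HIT, frames=[3,1,6] (faults so far: 4)
  step 10: ref 1 -> HIT, frames=[3,1,6] (faults so far: 4)
  step 11: ref 6 -> HIT, frames=[3,1,6] (faults so far: 4)
  step 12: ref 6 -> HIT, frames=[3,1,6] (faults so far: 4)
  step 13: ref 1 -> HIT, frames=[3,1,6] (faults so far: 4)
  step 14: ref 1 -> HIT, frames=[3,1,6] (faults so far: 4)
  step 15: ref 3 -> HIT, frames=[3,1,6] (faults so far: 4)
  LRU total faults: 4
--- Optimal ---
  step 0: ref 3 -> FAULT, frames=[3,-,-] (faults so far: 1)
  step 1: ref 3 -> HIT, frames=[3,-,-] (faults so far: 1)
  step 2: ref 1 -> FAULT, frames=[3,1,-] (faults so far: 2)
  step 3: ref 5 -> FAULT, frames=[3,1,5] (faults so far: 3)
  step 4: ref 5 -> HIT, frames=[3,1,5] (faults so far: 3)
  step 5: ref 3 -> HIT, frames=[3,1,5] (faults so far: 3)
  step 6: ref 1 -> HIT, frames=[3,1,5] (faults so far: 3)
  step 7: ref 1 -> HIT, frames=[3,1,5] (faults so far: 3)
  step 8: ref 6 -> FAULT, evict 5, frames=[3,1,6] (faults so far: 4)
  step 9: ref 1 -> HIT, frames=[3,1,6] (faults so far: 4)
  step 10: ref 1 -> HIT, frames=[3,1,6] (faults so far: 4)
  step 11: ref 6 -> HIT, frames=[3,1,6] (faults so far: 4)
  step 12: ref 6 -> HIT, frames=[3,1,6] (faults so far: 4)
  step 13: ref 1 -> HIT, frames=[3,1,6] (faults so far: 4)
  step 14: ref 1 -> HIT, frames=[3,1,6] (faults so far: 4)
  step 15: ref 3 -> HIT, frames=[3,1,6] (faults so far: 4)
  Optimal total faults: 4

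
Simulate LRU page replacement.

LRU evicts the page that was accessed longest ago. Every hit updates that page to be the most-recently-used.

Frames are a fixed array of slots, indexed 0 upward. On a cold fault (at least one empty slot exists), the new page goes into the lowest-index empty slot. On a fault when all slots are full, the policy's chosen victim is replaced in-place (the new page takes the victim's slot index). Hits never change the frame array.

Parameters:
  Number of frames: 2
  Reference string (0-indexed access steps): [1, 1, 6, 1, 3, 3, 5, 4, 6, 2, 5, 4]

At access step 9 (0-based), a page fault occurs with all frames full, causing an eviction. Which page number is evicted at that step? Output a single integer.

Step 0: ref 1 -> FAULT, frames=[1,-]
Step 1: ref 1 -> HIT, frames=[1,-]
Step 2: ref 6 -> FAULT, frames=[1,6]
Step 3: ref 1 -> HIT, frames=[1,6]
Step 4: ref 3 -> FAULT, evict 6, frames=[1,3]
Step 5: ref 3 -> HIT, frames=[1,3]
Step 6: ref 5 -> FAULT, evict 1, frames=[5,3]
Step 7: ref 4 -> FAULT, evict 3, frames=[5,4]
Step 8: ref 6 -> FAULT, evict 5, frames=[6,4]
Step 9: ref 2 -> FAULT, evict 4, frames=[6,2]
At step 9: evicted page 4

Answer: 4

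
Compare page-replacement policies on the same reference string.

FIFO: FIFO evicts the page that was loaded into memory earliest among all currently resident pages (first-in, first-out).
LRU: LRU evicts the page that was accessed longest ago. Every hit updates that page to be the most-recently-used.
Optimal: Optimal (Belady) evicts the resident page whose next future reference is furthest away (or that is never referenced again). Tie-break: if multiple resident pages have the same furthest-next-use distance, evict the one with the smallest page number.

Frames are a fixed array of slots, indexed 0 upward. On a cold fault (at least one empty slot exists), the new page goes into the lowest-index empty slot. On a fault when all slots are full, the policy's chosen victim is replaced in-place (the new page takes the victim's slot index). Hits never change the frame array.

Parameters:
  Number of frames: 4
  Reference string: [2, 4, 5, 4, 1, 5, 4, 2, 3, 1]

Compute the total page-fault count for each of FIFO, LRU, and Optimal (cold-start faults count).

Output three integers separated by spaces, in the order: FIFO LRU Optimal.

Answer: 5 6 5

Derivation:
--- FIFO ---
  step 0: ref 2 -> FAULT, frames=[2,-,-,-] (faults so far: 1)
  step 1: ref 4 -> FAULT, frames=[2,4,-,-] (faults so far: 2)
  step 2: ref 5 -> FAULT, frames=[2,4,5,-] (faults so far: 3)
  step 3: ref 4 -> HIT, frames=[2,4,5,-] (faults so far: 3)
  step 4: ref 1 -> FAULT, frames=[2,4,5,1] (faults so far: 4)
  step 5: ref 5 -> HIT, frames=[2,4,5,1] (faults so far: 4)
  step 6: ref 4 -> HIT, frames=[2,4,5,1] (faults so far: 4)
  step 7: ref 2 -> HIT, frames=[2,4,5,1] (faults so far: 4)
  step 8: ref 3 -> FAULT, evict 2, frames=[3,4,5,1] (faults so far: 5)
  step 9: ref 1 -> HIT, frames=[3,4,5,1] (faults so far: 5)
  FIFO total faults: 5
--- LRU ---
  step 0: ref 2 -> FAULT, frames=[2,-,-,-] (faults so far: 1)
  step 1: ref 4 -> FAULT, frames=[2,4,-,-] (faults so far: 2)
  step 2: ref 5 -> FAULT, frames=[2,4,5,-] (faults so far: 3)
  step 3: ref 4 -> HIT, frames=[2,4,5,-] (faults so far: 3)
  step 4: ref 1 -> FAULT, frames=[2,4,5,1] (faults so far: 4)
  step 5: ref 5 -> HIT, frames=[2,4,5,1] (faults so far: 4)
  step 6: ref 4 -> HIT, frames=[2,4,5,1] (faults so far: 4)
  step 7: ref 2 -> HIT, frames=[2,4,5,1] (faults so far: 4)
  step 8: ref 3 -> FAULT, evict 1, frames=[2,4,5,3] (faults so far: 5)
  step 9: ref 1 -> FAULT, evict 5, frames=[2,4,1,3] (faults so far: 6)
  LRU total faults: 6
--- Optimal ---
  step 0: ref 2 -> FAULT, frames=[2,-,-,-] (faults so far: 1)
  step 1: ref 4 -> FAULT, frames=[2,4,-,-] (faults so far: 2)
  step 2: ref 5 -> FAULT, frames=[2,4,5,-] (faults so far: 3)
  step 3: ref 4 -> HIT, frames=[2,4,5,-] (faults so far: 3)
  step 4: ref 1 -> FAULT, frames=[2,4,5,1] (faults so far: 4)
  step 5: ref 5 -> HIT, frames=[2,4,5,1] (faults so far: 4)
  step 6: ref 4 -> HIT, frames=[2,4,5,1] (faults so far: 4)
  step 7: ref 2 -> HIT, frames=[2,4,5,1] (faults so far: 4)
  step 8: ref 3 -> FAULT, evict 2, frames=[3,4,5,1] (faults so far: 5)
  step 9: ref 1 -> HIT, frames=[3,4,5,1] (faults so far: 5)
  Optimal total faults: 5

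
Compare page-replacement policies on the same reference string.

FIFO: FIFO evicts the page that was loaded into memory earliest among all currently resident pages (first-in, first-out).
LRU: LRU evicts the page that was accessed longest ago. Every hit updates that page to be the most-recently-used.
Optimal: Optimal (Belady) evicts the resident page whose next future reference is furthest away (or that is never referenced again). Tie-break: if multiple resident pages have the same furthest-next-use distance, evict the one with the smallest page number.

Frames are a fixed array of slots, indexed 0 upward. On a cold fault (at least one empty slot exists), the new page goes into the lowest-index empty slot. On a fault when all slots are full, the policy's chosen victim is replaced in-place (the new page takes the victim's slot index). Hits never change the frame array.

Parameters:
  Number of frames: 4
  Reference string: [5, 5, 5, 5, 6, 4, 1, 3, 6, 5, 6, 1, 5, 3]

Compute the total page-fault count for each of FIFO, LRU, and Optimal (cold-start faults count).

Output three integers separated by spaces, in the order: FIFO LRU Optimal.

--- FIFO ---
  step 0: ref 5 -> FAULT, frames=[5,-,-,-] (faults so far: 1)
  step 1: ref 5 -> HIT, frames=[5,-,-,-] (faults so far: 1)
  step 2: ref 5 -> HIT, frames=[5,-,-,-] (faults so far: 1)
  step 3: ref 5 -> HIT, frames=[5,-,-,-] (faults so far: 1)
  step 4: ref 6 -> FAULT, frames=[5,6,-,-] (faults so far: 2)
  step 5: ref 4 -> FAULT, frames=[5,6,4,-] (faults so far: 3)
  step 6: ref 1 -> FAULT, frames=[5,6,4,1] (faults so far: 4)
  step 7: ref 3 -> FAULT, evict 5, frames=[3,6,4,1] (faults so far: 5)
  step 8: ref 6 -> HIT, frames=[3,6,4,1] (faults so far: 5)
  step 9: ref 5 -> FAULT, evict 6, frames=[3,5,4,1] (faults so far: 6)
  step 10: ref 6 -> FAULT, evict 4, frames=[3,5,6,1] (faults so far: 7)
  step 11: ref 1 -> HIT, frames=[3,5,6,1] (faults so far: 7)
  step 12: ref 5 -> HIT, frames=[3,5,6,1] (faults so far: 7)
  step 13: ref 3 -> HIT, frames=[3,5,6,1] (faults so far: 7)
  FIFO total faults: 7
--- LRU ---
  step 0: ref 5 -> FAULT, frames=[5,-,-,-] (faults so far: 1)
  step 1: ref 5 -> HIT, frames=[5,-,-,-] (faults so far: 1)
  step 2: ref 5 -> HIT, frames=[5,-,-,-] (faults so far: 1)
  step 3: ref 5 -> HIT, frames=[5,-,-,-] (faults so far: 1)
  step 4: ref 6 -> FAULT, frames=[5,6,-,-] (faults so far: 2)
  step 5: ref 4 -> FAULT, frames=[5,6,4,-] (faults so far: 3)
  step 6: ref 1 -> FAULT, frames=[5,6,4,1] (faults so far: 4)
  step 7: ref 3 -> FAULT, evict 5, frames=[3,6,4,1] (faults so far: 5)
  step 8: ref 6 -> HIT, frames=[3,6,4,1] (faults so far: 5)
  step 9: ref 5 -> FAULT, evict 4, frames=[3,6,5,1] (faults so far: 6)
  step 10: ref 6 -> HIT, frames=[3,6,5,1] (faults so far: 6)
  step 11: ref 1 -> HIT, frames=[3,6,5,1] (faults so far: 6)
  step 12: ref 5 -> HIT, frames=[3,6,5,1] (faults so far: 6)
  step 13: ref 3 -> HIT, frames=[3,6,5,1] (faults so far: 6)
  LRU total faults: 6
--- Optimal ---
  step 0: ref 5 -> FAULT, frames=[5,-,-,-] (faults so far: 1)
  step 1: ref 5 -> HIT, frames=[5,-,-,-] (faults so far: 1)
  step 2: ref 5 -> HIT, frames=[5,-,-,-] (faults so far: 1)
  step 3: ref 5 -> HIT, frames=[5,-,-,-] (faults so far: 1)
  step 4: ref 6 -> FAULT, frames=[5,6,-,-] (faults so far: 2)
  step 5: ref 4 -> FAULT, frames=[5,6,4,-] (faults so far: 3)
  step 6: ref 1 -> FAULT, frames=[5,6,4,1] (faults so far: 4)
  step 7: ref 3 -> FAULT, evict 4, frames=[5,6,3,1] (faults so far: 5)
  step 8: ref 6 -> HIT, frames=[5,6,3,1] (faults so far: 5)
  step 9: ref 5 -> HIT, frames=[5,6,3,1] (faults so far: 5)
  step 10: ref 6 -> HIT, frames=[5,6,3,1] (faults so far: 5)
  step 11: ref 1 -> HIT, frames=[5,6,3,1] (faults so far: 5)
  step 12: ref 5 -> HIT, frames=[5,6,3,1] (faults so far: 5)
  step 13: ref 3 -> HIT, frames=[5,6,3,1] (faults so far: 5)
  Optimal total faults: 5

Answer: 7 6 5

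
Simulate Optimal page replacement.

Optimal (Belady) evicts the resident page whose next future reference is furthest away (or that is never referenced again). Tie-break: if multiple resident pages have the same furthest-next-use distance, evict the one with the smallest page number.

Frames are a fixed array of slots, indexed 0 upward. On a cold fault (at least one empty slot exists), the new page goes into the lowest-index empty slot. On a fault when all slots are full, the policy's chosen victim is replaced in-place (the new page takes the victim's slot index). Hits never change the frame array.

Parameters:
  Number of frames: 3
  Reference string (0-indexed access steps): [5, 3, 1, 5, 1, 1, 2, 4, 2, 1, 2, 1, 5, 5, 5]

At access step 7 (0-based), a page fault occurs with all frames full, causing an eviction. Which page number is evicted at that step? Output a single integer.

Answer: 5

Derivation:
Step 0: ref 5 -> FAULT, frames=[5,-,-]
Step 1: ref 3 -> FAULT, frames=[5,3,-]
Step 2: ref 1 -> FAULT, frames=[5,3,1]
Step 3: ref 5 -> HIT, frames=[5,3,1]
Step 4: ref 1 -> HIT, frames=[5,3,1]
Step 5: ref 1 -> HIT, frames=[5,3,1]
Step 6: ref 2 -> FAULT, evict 3, frames=[5,2,1]
Step 7: ref 4 -> FAULT, evict 5, frames=[4,2,1]
At step 7: evicted page 5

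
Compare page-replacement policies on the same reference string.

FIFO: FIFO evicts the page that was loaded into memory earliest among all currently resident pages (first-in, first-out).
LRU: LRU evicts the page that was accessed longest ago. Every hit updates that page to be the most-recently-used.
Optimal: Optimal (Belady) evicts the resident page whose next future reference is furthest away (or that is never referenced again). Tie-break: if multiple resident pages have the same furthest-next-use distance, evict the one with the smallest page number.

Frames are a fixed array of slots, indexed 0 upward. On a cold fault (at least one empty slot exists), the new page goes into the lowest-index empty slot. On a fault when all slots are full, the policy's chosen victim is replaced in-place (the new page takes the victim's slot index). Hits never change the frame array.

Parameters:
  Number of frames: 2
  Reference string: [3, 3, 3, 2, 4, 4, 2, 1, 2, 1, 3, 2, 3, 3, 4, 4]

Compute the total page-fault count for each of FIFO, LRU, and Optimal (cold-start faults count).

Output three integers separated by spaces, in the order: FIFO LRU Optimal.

--- FIFO ---
  step 0: ref 3 -> FAULT, frames=[3,-] (faults so far: 1)
  step 1: ref 3 -> HIT, frames=[3,-] (faults so far: 1)
  step 2: ref 3 -> HIT, frames=[3,-] (faults so far: 1)
  step 3: ref 2 -> FAULT, frames=[3,2] (faults so far: 2)
  step 4: ref 4 -> FAULT, evict 3, frames=[4,2] (faults so far: 3)
  step 5: ref 4 -> HIT, frames=[4,2] (faults so far: 3)
  step 6: ref 2 -> HIT, frames=[4,2] (faults so far: 3)
  step 7: ref 1 -> FAULT, evict 2, frames=[4,1] (faults so far: 4)
  step 8: ref 2 -> FAULT, evict 4, frames=[2,1] (faults so far: 5)
  step 9: ref 1 -> HIT, frames=[2,1] (faults so far: 5)
  step 10: ref 3 -> FAULT, evict 1, frames=[2,3] (faults so far: 6)
  step 11: ref 2 -> HIT, frames=[2,3] (faults so far: 6)
  step 12: ref 3 -> HIT, frames=[2,3] (faults so far: 6)
  step 13: ref 3 -> HIT, frames=[2,3] (faults so far: 6)
  step 14: ref 4 -> FAULT, evict 2, frames=[4,3] (faults so far: 7)
  step 15: ref 4 -> HIT, frames=[4,3] (faults so far: 7)
  FIFO total faults: 7
--- LRU ---
  step 0: ref 3 -> FAULT, frames=[3,-] (faults so far: 1)
  step 1: ref 3 -> HIT, frames=[3,-] (faults so far: 1)
  step 2: ref 3 -> HIT, frames=[3,-] (faults so far: 1)
  step 3: ref 2 -> FAULT, frames=[3,2] (faults so far: 2)
  step 4: ref 4 -> FAULT, evict 3, frames=[4,2] (faults so far: 3)
  step 5: ref 4 -> HIT, frames=[4,2] (faults so far: 3)
  step 6: ref 2 -> HIT, frames=[4,2] (faults so far: 3)
  step 7: ref 1 -> FAULT, evict 4, frames=[1,2] (faults so far: 4)
  step 8: ref 2 -> HIT, frames=[1,2] (faults so far: 4)
  step 9: ref 1 -> HIT, frames=[1,2] (faults so far: 4)
  step 10: ref 3 -> FAULT, evict 2, frames=[1,3] (faults so far: 5)
  step 11: ref 2 -> FAULT, evict 1, frames=[2,3] (faults so far: 6)
  step 12: ref 3 -> HIT, frames=[2,3] (faults so far: 6)
  step 13: ref 3 -> HIT, frames=[2,3] (faults so far: 6)
  step 14: ref 4 -> FAULT, evict 2, frames=[4,3] (faults so far: 7)
  step 15: ref 4 -> HIT, frames=[4,3] (faults so far: 7)
  LRU total faults: 7
--- Optimal ---
  step 0: ref 3 -> FAULT, frames=[3,-] (faults so far: 1)
  step 1: ref 3 -> HIT, frames=[3,-] (faults so far: 1)
  step 2: ref 3 -> HIT, frames=[3,-] (faults so far: 1)
  step 3: ref 2 -> FAULT, frames=[3,2] (faults so far: 2)
  step 4: ref 4 -> FAULT, evict 3, frames=[4,2] (faults so far: 3)
  step 5: ref 4 -> HIT, frames=[4,2] (faults so far: 3)
  step 6: ref 2 -> HIT, frames=[4,2] (faults so far: 3)
  step 7: ref 1 -> FAULT, evict 4, frames=[1,2] (faults so far: 4)
  step 8: ref 2 -> HIT, frames=[1,2] (faults so far: 4)
  step 9: ref 1 -> HIT, frames=[1,2] (faults so far: 4)
  step 10: ref 3 -> FAULT, evict 1, frames=[3,2] (faults so far: 5)
  step 11: ref 2 -> HIT, frames=[3,2] (faults so far: 5)
  step 12: ref 3 -> HIT, frames=[3,2] (faults so far: 5)
  step 13: ref 3 -> HIT, frames=[3,2] (faults so far: 5)
  step 14: ref 4 -> FAULT, evict 2, frames=[3,4] (faults so far: 6)
  step 15: ref 4 -> HIT, frames=[3,4] (faults so far: 6)
  Optimal total faults: 6

Answer: 7 7 6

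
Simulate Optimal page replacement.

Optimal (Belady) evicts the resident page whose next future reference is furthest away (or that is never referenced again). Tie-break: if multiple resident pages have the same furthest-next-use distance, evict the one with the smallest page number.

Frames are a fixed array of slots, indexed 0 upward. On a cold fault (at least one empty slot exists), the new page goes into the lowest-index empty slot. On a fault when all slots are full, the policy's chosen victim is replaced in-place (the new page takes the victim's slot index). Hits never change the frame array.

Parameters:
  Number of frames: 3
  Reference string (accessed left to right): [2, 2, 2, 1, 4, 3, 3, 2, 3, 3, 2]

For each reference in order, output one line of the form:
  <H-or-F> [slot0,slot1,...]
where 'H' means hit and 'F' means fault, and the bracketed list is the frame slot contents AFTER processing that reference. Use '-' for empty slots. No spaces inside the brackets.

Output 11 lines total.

F [2,-,-]
H [2,-,-]
H [2,-,-]
F [2,1,-]
F [2,1,4]
F [2,3,4]
H [2,3,4]
H [2,3,4]
H [2,3,4]
H [2,3,4]
H [2,3,4]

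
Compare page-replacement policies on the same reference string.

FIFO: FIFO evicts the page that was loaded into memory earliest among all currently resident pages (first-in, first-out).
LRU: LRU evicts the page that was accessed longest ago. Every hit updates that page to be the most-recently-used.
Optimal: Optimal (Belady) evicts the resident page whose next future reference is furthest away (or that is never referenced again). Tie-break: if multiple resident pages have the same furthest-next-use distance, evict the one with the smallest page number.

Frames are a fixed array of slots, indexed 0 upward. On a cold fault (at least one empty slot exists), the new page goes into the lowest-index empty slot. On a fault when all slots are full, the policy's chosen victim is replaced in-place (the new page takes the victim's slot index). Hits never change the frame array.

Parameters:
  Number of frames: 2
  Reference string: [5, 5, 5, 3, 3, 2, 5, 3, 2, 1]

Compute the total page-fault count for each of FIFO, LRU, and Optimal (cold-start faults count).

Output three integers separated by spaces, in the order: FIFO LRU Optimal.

--- FIFO ---
  step 0: ref 5 -> FAULT, frames=[5,-] (faults so far: 1)
  step 1: ref 5 -> HIT, frames=[5,-] (faults so far: 1)
  step 2: ref 5 -> HIT, frames=[5,-] (faults so far: 1)
  step 3: ref 3 -> FAULT, frames=[5,3] (faults so far: 2)
  step 4: ref 3 -> HIT, frames=[5,3] (faults so far: 2)
  step 5: ref 2 -> FAULT, evict 5, frames=[2,3] (faults so far: 3)
  step 6: ref 5 -> FAULT, evict 3, frames=[2,5] (faults so far: 4)
  step 7: ref 3 -> FAULT, evict 2, frames=[3,5] (faults so far: 5)
  step 8: ref 2 -> FAULT, evict 5, frames=[3,2] (faults so far: 6)
  step 9: ref 1 -> FAULT, evict 3, frames=[1,2] (faults so far: 7)
  FIFO total faults: 7
--- LRU ---
  step 0: ref 5 -> FAULT, frames=[5,-] (faults so far: 1)
  step 1: ref 5 -> HIT, frames=[5,-] (faults so far: 1)
  step 2: ref 5 -> HIT, frames=[5,-] (faults so far: 1)
  step 3: ref 3 -> FAULT, frames=[5,3] (faults so far: 2)
  step 4: ref 3 -> HIT, frames=[5,3] (faults so far: 2)
  step 5: ref 2 -> FAULT, evict 5, frames=[2,3] (faults so far: 3)
  step 6: ref 5 -> FAULT, evict 3, frames=[2,5] (faults so far: 4)
  step 7: ref 3 -> FAULT, evict 2, frames=[3,5] (faults so far: 5)
  step 8: ref 2 -> FAULT, evict 5, frames=[3,2] (faults so far: 6)
  step 9: ref 1 -> FAULT, evict 3, frames=[1,2] (faults so far: 7)
  LRU total faults: 7
--- Optimal ---
  step 0: ref 5 -> FAULT, frames=[5,-] (faults so far: 1)
  step 1: ref 5 -> HIT, frames=[5,-] (faults so far: 1)
  step 2: ref 5 -> HIT, frames=[5,-] (faults so far: 1)
  step 3: ref 3 -> FAULT, frames=[5,3] (faults so far: 2)
  step 4: ref 3 -> HIT, frames=[5,3] (faults so far: 2)
  step 5: ref 2 -> FAULT, evict 3, frames=[5,2] (faults so far: 3)
  step 6: ref 5 -> HIT, frames=[5,2] (faults so far: 3)
  step 7: ref 3 -> FAULT, evict 5, frames=[3,2] (faults so far: 4)
  step 8: ref 2 -> HIT, frames=[3,2] (faults so far: 4)
  step 9: ref 1 -> FAULT, evict 2, frames=[3,1] (faults so far: 5)
  Optimal total faults: 5

Answer: 7 7 5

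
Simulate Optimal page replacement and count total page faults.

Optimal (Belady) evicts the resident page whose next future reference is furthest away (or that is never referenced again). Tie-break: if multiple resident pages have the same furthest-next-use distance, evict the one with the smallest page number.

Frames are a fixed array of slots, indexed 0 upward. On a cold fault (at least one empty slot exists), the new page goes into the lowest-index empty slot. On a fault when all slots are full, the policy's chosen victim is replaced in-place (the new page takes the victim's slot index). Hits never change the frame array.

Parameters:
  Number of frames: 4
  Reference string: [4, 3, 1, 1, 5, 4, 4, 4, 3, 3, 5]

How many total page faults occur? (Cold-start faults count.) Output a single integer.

Step 0: ref 4 → FAULT, frames=[4,-,-,-]
Step 1: ref 3 → FAULT, frames=[4,3,-,-]
Step 2: ref 1 → FAULT, frames=[4,3,1,-]
Step 3: ref 1 → HIT, frames=[4,3,1,-]
Step 4: ref 5 → FAULT, frames=[4,3,1,5]
Step 5: ref 4 → HIT, frames=[4,3,1,5]
Step 6: ref 4 → HIT, frames=[4,3,1,5]
Step 7: ref 4 → HIT, frames=[4,3,1,5]
Step 8: ref 3 → HIT, frames=[4,3,1,5]
Step 9: ref 3 → HIT, frames=[4,3,1,5]
Step 10: ref 5 → HIT, frames=[4,3,1,5]
Total faults: 4

Answer: 4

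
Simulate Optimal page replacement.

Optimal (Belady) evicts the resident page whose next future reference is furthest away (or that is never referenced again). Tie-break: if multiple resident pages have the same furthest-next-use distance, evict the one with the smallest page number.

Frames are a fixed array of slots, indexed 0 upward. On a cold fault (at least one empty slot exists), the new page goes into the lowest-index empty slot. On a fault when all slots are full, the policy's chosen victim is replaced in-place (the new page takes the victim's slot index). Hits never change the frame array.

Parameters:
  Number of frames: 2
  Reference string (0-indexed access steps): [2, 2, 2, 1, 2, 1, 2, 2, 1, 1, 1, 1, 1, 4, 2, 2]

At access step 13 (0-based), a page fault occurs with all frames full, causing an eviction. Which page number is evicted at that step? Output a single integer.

Answer: 1

Derivation:
Step 0: ref 2 -> FAULT, frames=[2,-]
Step 1: ref 2 -> HIT, frames=[2,-]
Step 2: ref 2 -> HIT, frames=[2,-]
Step 3: ref 1 -> FAULT, frames=[2,1]
Step 4: ref 2 -> HIT, frames=[2,1]
Step 5: ref 1 -> HIT, frames=[2,1]
Step 6: ref 2 -> HIT, frames=[2,1]
Step 7: ref 2 -> HIT, frames=[2,1]
Step 8: ref 1 -> HIT, frames=[2,1]
Step 9: ref 1 -> HIT, frames=[2,1]
Step 10: ref 1 -> HIT, frames=[2,1]
Step 11: ref 1 -> HIT, frames=[2,1]
Step 12: ref 1 -> HIT, frames=[2,1]
Step 13: ref 4 -> FAULT, evict 1, frames=[2,4]
At step 13: evicted page 1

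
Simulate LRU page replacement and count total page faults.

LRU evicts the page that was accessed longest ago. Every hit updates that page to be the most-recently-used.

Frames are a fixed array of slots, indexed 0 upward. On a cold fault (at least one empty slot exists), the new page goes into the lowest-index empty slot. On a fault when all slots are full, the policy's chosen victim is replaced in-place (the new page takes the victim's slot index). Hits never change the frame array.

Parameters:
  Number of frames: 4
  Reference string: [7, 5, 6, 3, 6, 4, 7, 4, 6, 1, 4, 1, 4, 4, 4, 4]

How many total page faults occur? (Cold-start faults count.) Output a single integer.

Answer: 7

Derivation:
Step 0: ref 7 → FAULT, frames=[7,-,-,-]
Step 1: ref 5 → FAULT, frames=[7,5,-,-]
Step 2: ref 6 → FAULT, frames=[7,5,6,-]
Step 3: ref 3 → FAULT, frames=[7,5,6,3]
Step 4: ref 6 → HIT, frames=[7,5,6,3]
Step 5: ref 4 → FAULT (evict 7), frames=[4,5,6,3]
Step 6: ref 7 → FAULT (evict 5), frames=[4,7,6,3]
Step 7: ref 4 → HIT, frames=[4,7,6,3]
Step 8: ref 6 → HIT, frames=[4,7,6,3]
Step 9: ref 1 → FAULT (evict 3), frames=[4,7,6,1]
Step 10: ref 4 → HIT, frames=[4,7,6,1]
Step 11: ref 1 → HIT, frames=[4,7,6,1]
Step 12: ref 4 → HIT, frames=[4,7,6,1]
Step 13: ref 4 → HIT, frames=[4,7,6,1]
Step 14: ref 4 → HIT, frames=[4,7,6,1]
Step 15: ref 4 → HIT, frames=[4,7,6,1]
Total faults: 7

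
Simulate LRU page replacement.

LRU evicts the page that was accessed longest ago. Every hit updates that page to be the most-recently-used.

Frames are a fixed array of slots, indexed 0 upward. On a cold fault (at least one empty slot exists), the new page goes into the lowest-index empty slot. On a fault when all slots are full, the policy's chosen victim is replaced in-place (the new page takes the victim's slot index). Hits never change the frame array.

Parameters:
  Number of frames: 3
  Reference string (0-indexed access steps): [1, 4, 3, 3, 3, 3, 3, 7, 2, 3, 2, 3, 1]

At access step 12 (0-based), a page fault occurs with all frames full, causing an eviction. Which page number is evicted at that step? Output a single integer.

Answer: 7

Derivation:
Step 0: ref 1 -> FAULT, frames=[1,-,-]
Step 1: ref 4 -> FAULT, frames=[1,4,-]
Step 2: ref 3 -> FAULT, frames=[1,4,3]
Step 3: ref 3 -> HIT, frames=[1,4,3]
Step 4: ref 3 -> HIT, frames=[1,4,3]
Step 5: ref 3 -> HIT, frames=[1,4,3]
Step 6: ref 3 -> HIT, frames=[1,4,3]
Step 7: ref 7 -> FAULT, evict 1, frames=[7,4,3]
Step 8: ref 2 -> FAULT, evict 4, frames=[7,2,3]
Step 9: ref 3 -> HIT, frames=[7,2,3]
Step 10: ref 2 -> HIT, frames=[7,2,3]
Step 11: ref 3 -> HIT, frames=[7,2,3]
Step 12: ref 1 -> FAULT, evict 7, frames=[1,2,3]
At step 12: evicted page 7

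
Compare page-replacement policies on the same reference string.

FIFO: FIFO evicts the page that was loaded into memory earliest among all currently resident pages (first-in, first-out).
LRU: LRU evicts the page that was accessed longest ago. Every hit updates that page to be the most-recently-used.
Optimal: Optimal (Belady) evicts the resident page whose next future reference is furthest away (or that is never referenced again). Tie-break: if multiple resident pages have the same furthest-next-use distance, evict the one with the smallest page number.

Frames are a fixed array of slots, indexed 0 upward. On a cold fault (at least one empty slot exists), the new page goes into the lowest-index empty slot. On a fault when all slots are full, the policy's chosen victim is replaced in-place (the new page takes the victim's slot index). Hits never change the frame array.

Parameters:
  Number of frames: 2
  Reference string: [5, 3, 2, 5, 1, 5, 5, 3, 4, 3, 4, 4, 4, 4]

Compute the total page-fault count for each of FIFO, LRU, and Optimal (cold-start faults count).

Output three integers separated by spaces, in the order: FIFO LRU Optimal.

--- FIFO ---
  step 0: ref 5 -> FAULT, frames=[5,-] (faults so far: 1)
  step 1: ref 3 -> FAULT, frames=[5,3] (faults so far: 2)
  step 2: ref 2 -> FAULT, evict 5, frames=[2,3] (faults so far: 3)
  step 3: ref 5 -> FAULT, evict 3, frames=[2,5] (faults so far: 4)
  step 4: ref 1 -> FAULT, evict 2, frames=[1,5] (faults so far: 5)
  step 5: ref 5 -> HIT, frames=[1,5] (faults so far: 5)
  step 6: ref 5 -> HIT, frames=[1,5] (faults so far: 5)
  step 7: ref 3 -> FAULT, evict 5, frames=[1,3] (faults so far: 6)
  step 8: ref 4 -> FAULT, evict 1, frames=[4,3] (faults so far: 7)
  step 9: ref 3 -> HIT, frames=[4,3] (faults so far: 7)
  step 10: ref 4 -> HIT, frames=[4,3] (faults so far: 7)
  step 11: ref 4 -> HIT, frames=[4,3] (faults so far: 7)
  step 12: ref 4 -> HIT, frames=[4,3] (faults so far: 7)
  step 13: ref 4 -> HIT, frames=[4,3] (faults so far: 7)
  FIFO total faults: 7
--- LRU ---
  step 0: ref 5 -> FAULT, frames=[5,-] (faults so far: 1)
  step 1: ref 3 -> FAULT, frames=[5,3] (faults so far: 2)
  step 2: ref 2 -> FAULT, evict 5, frames=[2,3] (faults so far: 3)
  step 3: ref 5 -> FAULT, evict 3, frames=[2,5] (faults so far: 4)
  step 4: ref 1 -> FAULT, evict 2, frames=[1,5] (faults so far: 5)
  step 5: ref 5 -> HIT, frames=[1,5] (faults so far: 5)
  step 6: ref 5 -> HIT, frames=[1,5] (faults so far: 5)
  step 7: ref 3 -> FAULT, evict 1, frames=[3,5] (faults so far: 6)
  step 8: ref 4 -> FAULT, evict 5, frames=[3,4] (faults so far: 7)
  step 9: ref 3 -> HIT, frames=[3,4] (faults so far: 7)
  step 10: ref 4 -> HIT, frames=[3,4] (faults so far: 7)
  step 11: ref 4 -> HIT, frames=[3,4] (faults so far: 7)
  step 12: ref 4 -> HIT, frames=[3,4] (faults so far: 7)
  step 13: ref 4 -> HIT, frames=[3,4] (faults so far: 7)
  LRU total faults: 7
--- Optimal ---
  step 0: ref 5 -> FAULT, frames=[5,-] (faults so far: 1)
  step 1: ref 3 -> FAULT, frames=[5,3] (faults so far: 2)
  step 2: ref 2 -> FAULT, evict 3, frames=[5,2] (faults so far: 3)
  step 3: ref 5 -> HIT, frames=[5,2] (faults so far: 3)
  step 4: ref 1 -> FAULT, evict 2, frames=[5,1] (faults so far: 4)
  step 5: ref 5 -> HIT, frames=[5,1] (faults so far: 4)
  step 6: ref 5 -> HIT, frames=[5,1] (faults so far: 4)
  step 7: ref 3 -> FAULT, evict 1, frames=[5,3] (faults so far: 5)
  step 8: ref 4 -> FAULT, evict 5, frames=[4,3] (faults so far: 6)
  step 9: ref 3 -> HIT, frames=[4,3] (faults so far: 6)
  step 10: ref 4 -> HIT, frames=[4,3] (faults so far: 6)
  step 11: ref 4 -> HIT, frames=[4,3] (faults so far: 6)
  step 12: ref 4 -> HIT, frames=[4,3] (faults so far: 6)
  step 13: ref 4 -> HIT, frames=[4,3] (faults so far: 6)
  Optimal total faults: 6

Answer: 7 7 6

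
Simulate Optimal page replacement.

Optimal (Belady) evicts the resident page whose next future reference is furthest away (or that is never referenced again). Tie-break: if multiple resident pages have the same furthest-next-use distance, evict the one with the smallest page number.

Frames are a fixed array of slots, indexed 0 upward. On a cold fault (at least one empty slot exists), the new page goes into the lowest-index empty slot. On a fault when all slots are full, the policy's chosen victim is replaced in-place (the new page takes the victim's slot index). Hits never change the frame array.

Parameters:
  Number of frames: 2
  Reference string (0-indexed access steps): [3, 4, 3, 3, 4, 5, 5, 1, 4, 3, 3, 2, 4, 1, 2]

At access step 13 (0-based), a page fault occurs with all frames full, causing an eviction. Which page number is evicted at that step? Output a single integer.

Answer: 4

Derivation:
Step 0: ref 3 -> FAULT, frames=[3,-]
Step 1: ref 4 -> FAULT, frames=[3,4]
Step 2: ref 3 -> HIT, frames=[3,4]
Step 3: ref 3 -> HIT, frames=[3,4]
Step 4: ref 4 -> HIT, frames=[3,4]
Step 5: ref 5 -> FAULT, evict 3, frames=[5,4]
Step 6: ref 5 -> HIT, frames=[5,4]
Step 7: ref 1 -> FAULT, evict 5, frames=[1,4]
Step 8: ref 4 -> HIT, frames=[1,4]
Step 9: ref 3 -> FAULT, evict 1, frames=[3,4]
Step 10: ref 3 -> HIT, frames=[3,4]
Step 11: ref 2 -> FAULT, evict 3, frames=[2,4]
Step 12: ref 4 -> HIT, frames=[2,4]
Step 13: ref 1 -> FAULT, evict 4, frames=[2,1]
At step 13: evicted page 4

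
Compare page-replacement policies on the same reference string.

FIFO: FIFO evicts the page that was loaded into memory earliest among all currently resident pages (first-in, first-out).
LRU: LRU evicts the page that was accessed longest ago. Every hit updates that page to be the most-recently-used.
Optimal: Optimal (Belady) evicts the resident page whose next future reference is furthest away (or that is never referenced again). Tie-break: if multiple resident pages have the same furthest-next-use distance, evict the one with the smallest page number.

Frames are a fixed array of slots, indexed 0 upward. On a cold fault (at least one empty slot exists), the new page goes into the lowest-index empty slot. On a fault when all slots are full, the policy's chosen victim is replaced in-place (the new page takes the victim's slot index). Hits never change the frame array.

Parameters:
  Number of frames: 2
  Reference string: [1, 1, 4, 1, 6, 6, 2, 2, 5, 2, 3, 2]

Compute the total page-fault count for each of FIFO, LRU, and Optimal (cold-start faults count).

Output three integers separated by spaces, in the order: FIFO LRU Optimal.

--- FIFO ---
  step 0: ref 1 -> FAULT, frames=[1,-] (faults so far: 1)
  step 1: ref 1 -> HIT, frames=[1,-] (faults so far: 1)
  step 2: ref 4 -> FAULT, frames=[1,4] (faults so far: 2)
  step 3: ref 1 -> HIT, frames=[1,4] (faults so far: 2)
  step 4: ref 6 -> FAULT, evict 1, frames=[6,4] (faults so far: 3)
  step 5: ref 6 -> HIT, frames=[6,4] (faults so far: 3)
  step 6: ref 2 -> FAULT, evict 4, frames=[6,2] (faults so far: 4)
  step 7: ref 2 -> HIT, frames=[6,2] (faults so far: 4)
  step 8: ref 5 -> FAULT, evict 6, frames=[5,2] (faults so far: 5)
  step 9: ref 2 -> HIT, frames=[5,2] (faults so far: 5)
  step 10: ref 3 -> FAULT, evict 2, frames=[5,3] (faults so far: 6)
  step 11: ref 2 -> FAULT, evict 5, frames=[2,3] (faults so far: 7)
  FIFO total faults: 7
--- LRU ---
  step 0: ref 1 -> FAULT, frames=[1,-] (faults so far: 1)
  step 1: ref 1 -> HIT, frames=[1,-] (faults so far: 1)
  step 2: ref 4 -> FAULT, frames=[1,4] (faults so far: 2)
  step 3: ref 1 -> HIT, frames=[1,4] (faults so far: 2)
  step 4: ref 6 -> FAULT, evict 4, frames=[1,6] (faults so far: 3)
  step 5: ref 6 -> HIT, frames=[1,6] (faults so far: 3)
  step 6: ref 2 -> FAULT, evict 1, frames=[2,6] (faults so far: 4)
  step 7: ref 2 -> HIT, frames=[2,6] (faults so far: 4)
  step 8: ref 5 -> FAULT, evict 6, frames=[2,5] (faults so far: 5)
  step 9: ref 2 -> HIT, frames=[2,5] (faults so far: 5)
  step 10: ref 3 -> FAULT, evict 5, frames=[2,3] (faults so far: 6)
  step 11: ref 2 -> HIT, frames=[2,3] (faults so far: 6)
  LRU total faults: 6
--- Optimal ---
  step 0: ref 1 -> FAULT, frames=[1,-] (faults so far: 1)
  step 1: ref 1 -> HIT, frames=[1,-] (faults so far: 1)
  step 2: ref 4 -> FAULT, frames=[1,4] (faults so far: 2)
  step 3: ref 1 -> HIT, frames=[1,4] (faults so far: 2)
  step 4: ref 6 -> FAULT, evict 1, frames=[6,4] (faults so far: 3)
  step 5: ref 6 -> HIT, frames=[6,4] (faults so far: 3)
  step 6: ref 2 -> FAULT, evict 4, frames=[6,2] (faults so far: 4)
  step 7: ref 2 -> HIT, frames=[6,2] (faults so far: 4)
  step 8: ref 5 -> FAULT, evict 6, frames=[5,2] (faults so far: 5)
  step 9: ref 2 -> HIT, frames=[5,2] (faults so far: 5)
  step 10: ref 3 -> FAULT, evict 5, frames=[3,2] (faults so far: 6)
  step 11: ref 2 -> HIT, frames=[3,2] (faults so far: 6)
  Optimal total faults: 6

Answer: 7 6 6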